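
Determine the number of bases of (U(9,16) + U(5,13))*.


(M1+M2)* = M1* + M2*.
M1* = U(7,16), bases: C(16,7) = 11440.
M2* = U(8,13), bases: C(13,8) = 1287.
|B(M*)| = 11440 * 1287 = 14723280.

14723280


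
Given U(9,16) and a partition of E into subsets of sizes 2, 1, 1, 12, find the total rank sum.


r(Ai) = min(|Ai|, 9) for each part.
Sum = min(2,9) + min(1,9) + min(1,9) + min(12,9)
    = 2 + 1 + 1 + 9
    = 13.

13


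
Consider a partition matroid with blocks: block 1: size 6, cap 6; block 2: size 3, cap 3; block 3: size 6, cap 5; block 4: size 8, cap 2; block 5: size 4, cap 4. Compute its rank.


Rank of a partition matroid = sum of min(|Si|, ci) for each block.
= min(6,6) + min(3,3) + min(6,5) + min(8,2) + min(4,4)
= 6 + 3 + 5 + 2 + 4
= 20.

20


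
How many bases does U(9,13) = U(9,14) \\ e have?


Deleting e from U(9,14) gives U(9,13) since n > r.
Bases of U(9,13) = C(13,9) = 13! / (9! * 4!) = 715.

715


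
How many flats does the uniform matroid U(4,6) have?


Flats of U(4,6): every subset of size < 4 is a flat, plus E itself.
Count = C(6,0) + C(6,1) + C(6,2) + C(6,3) + 1
     = 1 + 6 + 15 + 20 + 1
     = 43.

43


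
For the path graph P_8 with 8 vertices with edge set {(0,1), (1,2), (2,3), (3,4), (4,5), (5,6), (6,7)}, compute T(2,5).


A path on 8 vertices is a tree with 7 edges.
T(x,y) = x^(7) for any tree.
T(2,5) = 2^7 = 128.

128


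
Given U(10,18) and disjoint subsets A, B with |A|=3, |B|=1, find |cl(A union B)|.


|A union B| = 3 + 1 = 4 (disjoint).
In U(10,18), cl(S) = S if |S| < 10, else cl(S) = E.
Since 4 < 10, cl(A union B) = A union B.
|cl(A union B)| = 4.

4


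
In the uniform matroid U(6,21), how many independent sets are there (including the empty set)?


Independent sets of U(6,21) are all subsets of size <= 6.
Count = C(21,0) + C(21,1) + C(21,2) + C(21,3) + C(21,4) + C(21,5) + C(21,6)
     = 1 + 21 + 210 + 1330 + 5985 + 20349 + 54264
     = 82160.

82160


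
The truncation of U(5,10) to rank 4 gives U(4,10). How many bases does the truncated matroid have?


Truncating U(5,10) to rank 4 gives U(4,10).
Bases of U(4,10) are all 4-element subsets of 10 elements.
Number of bases = C(10,4) = 10! / (4! * 6!) = 210.

210


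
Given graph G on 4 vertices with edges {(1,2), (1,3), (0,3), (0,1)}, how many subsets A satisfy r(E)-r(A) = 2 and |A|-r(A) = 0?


R(x,y) = sum over A in 2^E of x^(r(E)-r(A)) * y^(|A|-r(A)).
G has 4 vertices, 4 edges. r(E) = 3.
Enumerate all 2^4 = 16 subsets.
Count subsets with r(E)-r(A)=2 and |A|-r(A)=0: 4.

4


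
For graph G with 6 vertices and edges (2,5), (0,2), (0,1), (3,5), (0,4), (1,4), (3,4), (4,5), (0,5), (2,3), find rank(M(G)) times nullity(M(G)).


r(M) = |V| - c = 6 - 1 = 5.
nullity = |E| - r(M) = 10 - 5 = 5.
Product = 5 * 5 = 25.

25


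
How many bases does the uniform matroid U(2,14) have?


Bases of U(2,14) are all 2-element subsets of the 14-element ground set.
Number of bases = C(14,2).
(14 choose 2) = 91.

91


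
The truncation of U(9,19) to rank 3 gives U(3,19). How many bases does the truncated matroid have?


Truncating U(9,19) to rank 3 gives U(3,19).
Bases of U(3,19) are all 3-element subsets of 19 elements.
Number of bases = (19 choose 3) = 969.

969


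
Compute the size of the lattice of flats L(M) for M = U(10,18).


Flats of U(10,18): every subset of size < 10 is a flat, plus E itself.
Count = (18 choose 0) + (18 choose 1) + (18 choose 2) + (18 choose 3) + (18 choose 4) + (18 choose 5) + (18 choose 6) + (18 choose 7) + (18 choose 8) + (18 choose 9) + 1
     = 1 + 18 + 153 + 816 + 3060 + 8568 + 18564 + 31824 + 43758 + 48620 + 1
     = 155383.

155383


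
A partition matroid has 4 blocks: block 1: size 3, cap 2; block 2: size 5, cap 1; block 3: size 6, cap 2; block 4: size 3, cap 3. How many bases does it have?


A basis picks exactly ci elements from block i.
Number of bases = product of C(|Si|, ci).
= C(3,2) * C(5,1) * C(6,2) * C(3,3)
= 3 * 5 * 15 * 1
= 225.

225


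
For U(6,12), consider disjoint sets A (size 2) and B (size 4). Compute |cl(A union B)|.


|A union B| = 2 + 4 = 6 (disjoint).
In U(6,12), cl(S) = S if |S| < 6, else cl(S) = E.
Since 6 >= 6, cl(A union B) = E.
|cl(A union B)| = 12.

12


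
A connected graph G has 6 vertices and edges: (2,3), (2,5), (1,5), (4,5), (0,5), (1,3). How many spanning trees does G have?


By Kirchhoff's matrix tree theorem, the number of spanning trees equals
the determinant of any cofactor of the Laplacian matrix L.
G has 6 vertices and 6 edges.
Computing the (5 x 5) cofactor determinant gives 4.

4


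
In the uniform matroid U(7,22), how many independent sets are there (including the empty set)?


Independent sets of U(7,22) are all subsets of size <= 7.
Count = C(22,0) + C(22,1) + C(22,2) + C(22,3) + C(22,4) + C(22,5) + C(22,6) + C(22,7)
     = 1 + 22 + 231 + 1540 + 7315 + 26334 + 74613 + 170544
     = 280600.

280600


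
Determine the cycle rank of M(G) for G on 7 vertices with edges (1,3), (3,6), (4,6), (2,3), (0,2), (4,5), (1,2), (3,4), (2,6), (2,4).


Cycle rank (nullity) = |E| - r(M) = |E| - (|V| - c).
|E| = 10, |V| = 7, c = 1.
Nullity = 10 - (7 - 1) = 10 - 6 = 4.

4


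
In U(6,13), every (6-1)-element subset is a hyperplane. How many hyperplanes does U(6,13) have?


Hyperplanes of U(6,13) are flats of rank 5.
In a uniform matroid, these are exactly the (5)-element subsets.
Count = (13 choose 5) = 1287.

1287


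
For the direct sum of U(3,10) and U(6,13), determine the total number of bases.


Bases of a direct sum M1 + M2: |B| = |B(M1)| * |B(M2)|.
|B(U(3,10))| = C(10,3) = 120.
|B(U(6,13))| = C(13,6) = 1716.
Total bases = 120 * 1716 = 205920.

205920


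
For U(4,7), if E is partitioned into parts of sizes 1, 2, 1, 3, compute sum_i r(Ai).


r(Ai) = min(|Ai|, 4) for each part.
Sum = min(1,4) + min(2,4) + min(1,4) + min(3,4)
    = 1 + 2 + 1 + 3
    = 7.

7


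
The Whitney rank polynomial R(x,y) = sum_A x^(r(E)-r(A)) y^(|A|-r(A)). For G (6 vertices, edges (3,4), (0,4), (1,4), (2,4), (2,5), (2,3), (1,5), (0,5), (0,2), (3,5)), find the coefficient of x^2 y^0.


R(x,y) = sum over A in 2^E of x^(r(E)-r(A)) * y^(|A|-r(A)).
G has 6 vertices, 10 edges. r(E) = 5.
Enumerate all 2^10 = 1024 subsets.
Count subsets with r(E)-r(A)=2 and |A|-r(A)=0: 116.

116


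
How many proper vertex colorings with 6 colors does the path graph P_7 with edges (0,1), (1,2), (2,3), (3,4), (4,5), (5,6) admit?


P(P_7, k) = k * (k-1)^(6).
P(6) = 6 * 5^6 = 6 * 15625 = 93750.

93750


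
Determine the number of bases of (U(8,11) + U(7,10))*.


(M1+M2)* = M1* + M2*.
M1* = U(3,11), bases: C(11,3) = 165.
M2* = U(3,10), bases: C(10,3) = 120.
|B(M*)| = 165 * 120 = 19800.

19800


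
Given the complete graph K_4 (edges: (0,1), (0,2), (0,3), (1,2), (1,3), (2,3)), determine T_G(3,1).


T(K_4; x,y) = x^3 + 3x^2 + 4xy + 2x + y^3 + 3y^2 + 2y.
Substituting x=3, y=1:
= 27 + 27 + 12 + 6 + 1 + 3 + 2
= 78.

78


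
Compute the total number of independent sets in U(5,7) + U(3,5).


For a direct sum, |I(M1+M2)| = |I(M1)| * |I(M2)|.
|I(U(5,7))| = sum C(7,k) for k=0..5 = 120.
|I(U(3,5))| = sum C(5,k) for k=0..3 = 26.
Total = 120 * 26 = 3120.

3120


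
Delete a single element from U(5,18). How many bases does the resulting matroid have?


Deleting e from U(5,18) gives U(5,17) since n > r.
Bases of U(5,17) = C(17,5) = 6188.

6188


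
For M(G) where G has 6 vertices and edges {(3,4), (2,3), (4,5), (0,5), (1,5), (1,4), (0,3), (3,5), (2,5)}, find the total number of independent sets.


An independent set in a graphic matroid is an acyclic edge subset.
G has 6 vertices and 9 edges.
Enumerate all 2^9 = 512 subsets, checking for acyclicity.
Total independent sets = 276.

276


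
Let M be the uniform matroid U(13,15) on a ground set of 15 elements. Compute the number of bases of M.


Bases of U(13,15) are all 13-element subsets of the 15-element ground set.
Number of bases = C(15,13).
C(15,13) = 105.

105


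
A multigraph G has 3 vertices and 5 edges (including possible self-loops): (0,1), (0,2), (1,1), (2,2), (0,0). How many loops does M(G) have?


In a graphic matroid, a loop is a self-loop edge (u,u) with rank 0.
Examining all 5 edges for self-loops...
Self-loops found: (1,1), (2,2), (0,0)
Number of loops = 3.

3


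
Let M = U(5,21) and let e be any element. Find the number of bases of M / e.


Contracting e from U(5,21) gives U(4,20).
Bases of U(4,20) = C(20,4) = 20! / (4! * 16!) = 4845.

4845


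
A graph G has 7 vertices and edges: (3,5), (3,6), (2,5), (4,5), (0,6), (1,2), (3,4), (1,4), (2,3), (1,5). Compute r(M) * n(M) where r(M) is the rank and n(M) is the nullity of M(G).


r(M) = |V| - c = 7 - 1 = 6.
nullity = |E| - r(M) = 10 - 6 = 4.
Product = 6 * 4 = 24.

24


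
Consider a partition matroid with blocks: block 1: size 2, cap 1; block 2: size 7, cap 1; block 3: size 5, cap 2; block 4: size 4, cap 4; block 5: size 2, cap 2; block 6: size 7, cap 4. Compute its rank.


Rank of a partition matroid = sum of min(|Si|, ci) for each block.
= min(2,1) + min(7,1) + min(5,2) + min(4,4) + min(2,2) + min(7,4)
= 1 + 1 + 2 + 4 + 2 + 4
= 14.

14


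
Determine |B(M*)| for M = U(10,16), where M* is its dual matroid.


The dual of U(r,n) is U(n-r, n) = U(6,16).
Bases of U(6,16) are all (6)-element subsets.
|B(M*)| = C(16,6) = 16! / (6! * 10!) = 8008.

8008


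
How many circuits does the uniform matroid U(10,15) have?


In U(10,15), circuits are the (11)-element subsets.
Any set of 11 elements is dependent, and removing any one element gives
an independent set of size 10, so it is a minimal dependent set.
Number of circuits = C(15,11) = 15! / (11! * 4!) = 1365.

1365


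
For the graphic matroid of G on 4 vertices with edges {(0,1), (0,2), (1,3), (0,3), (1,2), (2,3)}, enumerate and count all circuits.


A circuit in a graphic matroid = edge set of a simple cycle.
G has 4 vertices and 6 edges.
Enumerating all minimal edge subsets forming cycles...
Total circuits found: 7.

7


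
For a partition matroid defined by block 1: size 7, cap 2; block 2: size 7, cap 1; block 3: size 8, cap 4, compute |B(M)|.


A basis picks exactly ci elements from block i.
Number of bases = product of C(|Si|, ci).
= C(7,2) * C(7,1) * C(8,4)
= 21 * 7 * 70
= 10290.

10290


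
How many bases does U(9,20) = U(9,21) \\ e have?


Deleting e from U(9,21) gives U(9,20) since n > r.
Bases of U(9,20) = C(20,9) = 167960.

167960


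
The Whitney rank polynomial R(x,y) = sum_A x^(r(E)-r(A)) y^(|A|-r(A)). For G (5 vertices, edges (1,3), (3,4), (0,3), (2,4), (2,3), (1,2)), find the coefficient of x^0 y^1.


R(x,y) = sum over A in 2^E of x^(r(E)-r(A)) * y^(|A|-r(A)).
G has 5 vertices, 6 edges. r(E) = 4.
Enumerate all 2^6 = 64 subsets.
Count subsets with r(E)-r(A)=0 and |A|-r(A)=1: 5.

5


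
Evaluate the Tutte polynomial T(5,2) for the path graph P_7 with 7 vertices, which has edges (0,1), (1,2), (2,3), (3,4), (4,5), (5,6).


A path on 7 vertices is a tree with 6 edges.
T(x,y) = x^(6) for any tree.
T(5,2) = 5^6 = 15625.

15625


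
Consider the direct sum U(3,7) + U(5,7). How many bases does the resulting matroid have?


Bases of a direct sum M1 + M2: |B| = |B(M1)| * |B(M2)|.
|B(U(3,7))| = C(7,3) = 35.
|B(U(5,7))| = C(7,5) = 21.
Total bases = 35 * 21 = 735.

735


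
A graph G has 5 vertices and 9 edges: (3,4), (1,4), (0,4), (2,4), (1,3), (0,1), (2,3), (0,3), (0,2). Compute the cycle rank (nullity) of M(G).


Cycle rank (nullity) = |E| - r(M) = |E| - (|V| - c).
|E| = 9, |V| = 5, c = 1.
Nullity = 9 - (5 - 1) = 9 - 4 = 5.

5


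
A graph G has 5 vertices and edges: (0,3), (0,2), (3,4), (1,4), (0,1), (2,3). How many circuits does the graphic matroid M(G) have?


A circuit in a graphic matroid = edge set of a simple cycle.
G has 5 vertices and 6 edges.
Enumerating all minimal edge subsets forming cycles...
Total circuits found: 3.

3


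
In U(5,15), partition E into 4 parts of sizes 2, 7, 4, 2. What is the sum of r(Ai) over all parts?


r(Ai) = min(|Ai|, 5) for each part.
Sum = min(2,5) + min(7,5) + min(4,5) + min(2,5)
    = 2 + 5 + 4 + 2
    = 13.

13


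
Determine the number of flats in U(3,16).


Flats of U(3,16): every subset of size < 3 is a flat, plus E itself.
Count = C(16,0) + C(16,1) + C(16,2) + 1
     = 1 + 16 + 120 + 1
     = 138.

138


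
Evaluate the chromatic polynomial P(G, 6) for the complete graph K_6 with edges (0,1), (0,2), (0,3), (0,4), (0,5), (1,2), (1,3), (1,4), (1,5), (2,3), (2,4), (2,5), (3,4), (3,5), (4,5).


P(K_6, k) = k(k-1)(k-2)...(k-5).
P(6) = (6) * (5) * (4) * (3) * (2) * (1) = 720.

720


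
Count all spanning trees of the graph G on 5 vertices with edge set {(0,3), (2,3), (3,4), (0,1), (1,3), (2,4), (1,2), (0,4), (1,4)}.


By Kirchhoff's matrix tree theorem, the number of spanning trees equals
the determinant of any cofactor of the Laplacian matrix L.
G has 5 vertices and 9 edges.
Computing the (4 x 4) cofactor determinant gives 75.

75


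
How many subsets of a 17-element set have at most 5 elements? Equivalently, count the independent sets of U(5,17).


Independent sets of U(5,17) are all subsets of size <= 5.
Count = (17 choose 0) + (17 choose 1) + (17 choose 2) + (17 choose 3) + (17 choose 4) + (17 choose 5)
     = 1 + 17 + 136 + 680 + 2380 + 6188
     = 9402.

9402


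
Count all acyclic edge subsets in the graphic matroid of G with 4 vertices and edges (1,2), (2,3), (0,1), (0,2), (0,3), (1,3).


An independent set in a graphic matroid is an acyclic edge subset.
G has 4 vertices and 6 edges.
Enumerate all 2^6 = 64 subsets, checking for acyclicity.
Total independent sets = 38.

38


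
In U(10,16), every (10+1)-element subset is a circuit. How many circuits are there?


In U(10,16), circuits are the (11)-element subsets.
Any set of 11 elements is dependent, and removing any one element gives
an independent set of size 10, so it is a minimal dependent set.
Number of circuits = C(16,11) = 16! / (11! * 5!) = 4368.

4368


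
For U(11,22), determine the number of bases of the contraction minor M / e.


Contracting e from U(11,22) gives U(10,21).
Bases of U(10,21) = C(21,10) = 352716.

352716


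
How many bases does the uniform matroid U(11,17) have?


Bases of U(11,17) are all 11-element subsets of the 17-element ground set.
Number of bases = C(17,11).
(17 choose 11) = 12376.

12376


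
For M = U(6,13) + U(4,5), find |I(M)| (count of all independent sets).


For a direct sum, |I(M1+M2)| = |I(M1)| * |I(M2)|.
|I(U(6,13))| = sum C(13,k) for k=0..6 = 4096.
|I(U(4,5))| = sum C(5,k) for k=0..4 = 31.
Total = 4096 * 31 = 126976.

126976


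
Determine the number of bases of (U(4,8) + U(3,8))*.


(M1+M2)* = M1* + M2*.
M1* = U(4,8), bases: C(8,4) = 70.
M2* = U(5,8), bases: C(8,5) = 56.
|B(M*)| = 70 * 56 = 3920.

3920


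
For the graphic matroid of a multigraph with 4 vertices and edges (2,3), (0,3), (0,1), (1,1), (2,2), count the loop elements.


In a graphic matroid, a loop is a self-loop edge (u,u) with rank 0.
Examining all 5 edges for self-loops...
Self-loops found: (1,1), (2,2)
Number of loops = 2.

2


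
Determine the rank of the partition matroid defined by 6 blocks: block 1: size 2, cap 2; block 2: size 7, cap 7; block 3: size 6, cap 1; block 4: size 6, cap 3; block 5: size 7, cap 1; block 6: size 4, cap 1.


Rank of a partition matroid = sum of min(|Si|, ci) for each block.
= min(2,2) + min(7,7) + min(6,1) + min(6,3) + min(7,1) + min(4,1)
= 2 + 7 + 1 + 3 + 1 + 1
= 15.

15


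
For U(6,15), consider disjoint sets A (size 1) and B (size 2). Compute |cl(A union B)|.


|A union B| = 1 + 2 = 3 (disjoint).
In U(6,15), cl(S) = S if |S| < 6, else cl(S) = E.
Since 3 < 6, cl(A union B) = A union B.
|cl(A union B)| = 3.

3


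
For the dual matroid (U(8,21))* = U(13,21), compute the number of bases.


The dual of U(r,n) is U(n-r, n) = U(13,21).
Bases of U(13,21) are all (13)-element subsets.
|B(M*)| = C(21,13) = 203490.

203490


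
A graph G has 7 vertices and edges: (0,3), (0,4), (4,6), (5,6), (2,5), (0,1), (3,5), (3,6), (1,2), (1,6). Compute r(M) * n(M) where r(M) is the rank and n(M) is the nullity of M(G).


r(M) = |V| - c = 7 - 1 = 6.
nullity = |E| - r(M) = 10 - 6 = 4.
Product = 6 * 4 = 24.

24


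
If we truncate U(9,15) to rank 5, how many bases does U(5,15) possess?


Truncating U(9,15) to rank 5 gives U(5,15).
Bases of U(5,15) are all 5-element subsets of 15 elements.
Number of bases = (15 choose 5) = 3003.

3003


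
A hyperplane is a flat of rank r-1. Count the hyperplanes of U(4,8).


Hyperplanes of U(4,8) are flats of rank 3.
In a uniform matroid, these are exactly the (3)-element subsets.
Count = C(8,3) = 8! / (3! * 5!) = 56.

56


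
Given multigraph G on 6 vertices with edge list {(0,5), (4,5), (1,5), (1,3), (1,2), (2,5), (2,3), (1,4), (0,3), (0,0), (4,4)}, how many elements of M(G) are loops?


In a graphic matroid, a loop is a self-loop edge (u,u) with rank 0.
Examining all 11 edges for self-loops...
Self-loops found: (0,0), (4,4)
Number of loops = 2.

2


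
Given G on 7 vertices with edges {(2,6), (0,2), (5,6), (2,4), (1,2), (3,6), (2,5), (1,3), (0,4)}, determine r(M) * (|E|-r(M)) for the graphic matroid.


r(M) = |V| - c = 7 - 1 = 6.
nullity = |E| - r(M) = 9 - 6 = 3.
Product = 6 * 3 = 18.

18


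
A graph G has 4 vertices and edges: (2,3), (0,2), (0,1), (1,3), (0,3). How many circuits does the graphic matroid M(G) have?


A circuit in a graphic matroid = edge set of a simple cycle.
G has 4 vertices and 5 edges.
Enumerating all minimal edge subsets forming cycles...
Total circuits found: 3.

3


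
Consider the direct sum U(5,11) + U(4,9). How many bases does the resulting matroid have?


Bases of a direct sum M1 + M2: |B| = |B(M1)| * |B(M2)|.
|B(U(5,11))| = C(11,5) = 462.
|B(U(4,9))| = C(9,4) = 126.
Total bases = 462 * 126 = 58212.

58212


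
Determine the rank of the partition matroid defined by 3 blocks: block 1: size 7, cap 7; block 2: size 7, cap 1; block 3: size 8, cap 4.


Rank of a partition matroid = sum of min(|Si|, ci) for each block.
= min(7,7) + min(7,1) + min(8,4)
= 7 + 1 + 4
= 12.

12


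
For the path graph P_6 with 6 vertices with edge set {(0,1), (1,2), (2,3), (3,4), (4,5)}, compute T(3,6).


A path on 6 vertices is a tree with 5 edges.
T(x,y) = x^(5) for any tree.
T(3,6) = 3^5 = 243.

243


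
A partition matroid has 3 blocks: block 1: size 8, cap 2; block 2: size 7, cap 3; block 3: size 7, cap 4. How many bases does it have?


A basis picks exactly ci elements from block i.
Number of bases = product of C(|Si|, ci).
= C(8,2) * C(7,3) * C(7,4)
= 28 * 35 * 35
= 34300.

34300


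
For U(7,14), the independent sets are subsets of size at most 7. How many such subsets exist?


Independent sets of U(7,14) are all subsets of size <= 7.
Count = C(14,0) + C(14,1) + C(14,2) + C(14,3) + C(14,4) + C(14,5) + C(14,6) + C(14,7)
     = 1 + 14 + 91 + 364 + 1001 + 2002 + 3003 + 3432
     = 9908.

9908


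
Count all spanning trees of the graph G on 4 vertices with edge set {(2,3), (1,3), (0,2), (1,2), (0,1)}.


By Kirchhoff's matrix tree theorem, the number of spanning trees equals
the determinant of any cofactor of the Laplacian matrix L.
G has 4 vertices and 5 edges.
Computing the (3 x 3) cofactor determinant gives 8.

8


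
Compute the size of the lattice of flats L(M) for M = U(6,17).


Flats of U(6,17): every subset of size < 6 is a flat, plus E itself.
Count = (17 choose 0) + (17 choose 1) + (17 choose 2) + (17 choose 3) + (17 choose 4) + (17 choose 5) + 1
     = 1 + 17 + 136 + 680 + 2380 + 6188 + 1
     = 9403.

9403


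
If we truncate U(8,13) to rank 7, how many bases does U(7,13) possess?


Truncating U(8,13) to rank 7 gives U(7,13).
Bases of U(7,13) are all 7-element subsets of 13 elements.
Number of bases = C(13,7) = 1716.

1716


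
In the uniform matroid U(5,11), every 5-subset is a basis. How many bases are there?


Bases of U(5,11) are all 5-element subsets of the 11-element ground set.
Number of bases = C(11,5).
C(11,5) = 11! / (5! * 6!) = 462.

462


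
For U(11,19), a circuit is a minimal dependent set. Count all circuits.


In U(11,19), circuits are the (12)-element subsets.
Any set of 12 elements is dependent, and removing any one element gives
an independent set of size 11, so it is a minimal dependent set.
Number of circuits = C(19,12) = 19! / (12! * 7!) = 50388.

50388


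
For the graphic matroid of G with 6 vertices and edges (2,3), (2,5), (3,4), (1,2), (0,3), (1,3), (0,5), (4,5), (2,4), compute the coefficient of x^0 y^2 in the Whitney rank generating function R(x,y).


R(x,y) = sum over A in 2^E of x^(r(E)-r(A)) * y^(|A|-r(A)).
G has 6 vertices, 9 edges. r(E) = 5.
Enumerate all 2^9 = 512 subsets.
Count subsets with r(E)-r(A)=0 and |A|-r(A)=2: 34.

34


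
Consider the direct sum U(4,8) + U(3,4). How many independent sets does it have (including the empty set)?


For a direct sum, |I(M1+M2)| = |I(M1)| * |I(M2)|.
|I(U(4,8))| = sum C(8,k) for k=0..4 = 163.
|I(U(3,4))| = sum C(4,k) for k=0..3 = 15.
Total = 163 * 15 = 2445.

2445


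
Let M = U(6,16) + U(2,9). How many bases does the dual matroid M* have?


(M1+M2)* = M1* + M2*.
M1* = U(10,16), bases: C(16,10) = 8008.
M2* = U(7,9), bases: C(9,7) = 36.
|B(M*)| = 8008 * 36 = 288288.

288288


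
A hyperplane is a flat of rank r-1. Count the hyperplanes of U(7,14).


Hyperplanes of U(7,14) are flats of rank 6.
In a uniform matroid, these are exactly the (6)-element subsets.
Count = (14 choose 6) = 3003.

3003


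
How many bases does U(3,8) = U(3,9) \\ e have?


Deleting e from U(3,9) gives U(3,8) since n > r.
Bases of U(3,8) = C(8,3) = (8 * 7 * 6) / (1 * 2 * 3) = 56.

56


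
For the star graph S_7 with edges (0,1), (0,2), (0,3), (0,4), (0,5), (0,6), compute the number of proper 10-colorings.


P(tree, k) = k * (k-1)^(6) for any tree on 7 vertices.
P(10) = 10 * 9^6 = 10 * 531441 = 5314410.

5314410


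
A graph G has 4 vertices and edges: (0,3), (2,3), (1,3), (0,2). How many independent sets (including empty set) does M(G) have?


An independent set in a graphic matroid is an acyclic edge subset.
G has 4 vertices and 4 edges.
Enumerate all 2^4 = 16 subsets, checking for acyclicity.
Total independent sets = 14.

14


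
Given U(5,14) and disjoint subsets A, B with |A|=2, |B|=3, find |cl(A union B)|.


|A union B| = 2 + 3 = 5 (disjoint).
In U(5,14), cl(S) = S if |S| < 5, else cl(S) = E.
Since 5 >= 5, cl(A union B) = E.
|cl(A union B)| = 14.

14


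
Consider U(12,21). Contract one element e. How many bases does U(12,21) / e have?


Contracting e from U(12,21) gives U(11,20).
Bases of U(11,20) = C(20,11) = 20! / (11! * 9!) = 167960.

167960


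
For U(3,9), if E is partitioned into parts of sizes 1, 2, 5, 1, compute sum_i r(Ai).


r(Ai) = min(|Ai|, 3) for each part.
Sum = min(1,3) + min(2,3) + min(5,3) + min(1,3)
    = 1 + 2 + 3 + 1
    = 7.

7


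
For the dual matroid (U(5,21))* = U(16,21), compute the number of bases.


The dual of U(r,n) is U(n-r, n) = U(16,21).
Bases of U(16,21) are all (16)-element subsets.
|B(M*)| = C(21,16) = 21! / (16! * 5!) = 20349.

20349


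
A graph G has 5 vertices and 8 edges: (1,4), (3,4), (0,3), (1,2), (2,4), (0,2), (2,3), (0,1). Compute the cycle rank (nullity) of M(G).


Cycle rank (nullity) = |E| - r(M) = |E| - (|V| - c).
|E| = 8, |V| = 5, c = 1.
Nullity = 8 - (5 - 1) = 8 - 4 = 4.

4


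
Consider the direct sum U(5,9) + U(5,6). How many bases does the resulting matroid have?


Bases of a direct sum M1 + M2: |B| = |B(M1)| * |B(M2)|.
|B(U(5,9))| = C(9,5) = 126.
|B(U(5,6))| = C(6,5) = 6.
Total bases = 126 * 6 = 756.

756


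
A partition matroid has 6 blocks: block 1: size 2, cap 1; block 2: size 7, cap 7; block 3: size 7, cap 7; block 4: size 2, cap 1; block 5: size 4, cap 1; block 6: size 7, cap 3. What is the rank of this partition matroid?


Rank of a partition matroid = sum of min(|Si|, ci) for each block.
= min(2,1) + min(7,7) + min(7,7) + min(2,1) + min(4,1) + min(7,3)
= 1 + 7 + 7 + 1 + 1 + 3
= 20.

20


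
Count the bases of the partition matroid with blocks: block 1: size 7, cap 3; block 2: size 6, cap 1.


A basis picks exactly ci elements from block i.
Number of bases = product of C(|Si|, ci).
= C(7,3) * C(6,1)
= 35 * 6
= 210.

210


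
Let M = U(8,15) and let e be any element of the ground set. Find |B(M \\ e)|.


Deleting e from U(8,15) gives U(8,14) since n > r.
Bases of U(8,14) = C(14,8) = 3003.

3003


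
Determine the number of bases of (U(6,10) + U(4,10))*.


(M1+M2)* = M1* + M2*.
M1* = U(4,10), bases: C(10,4) = 210.
M2* = U(6,10), bases: C(10,6) = 210.
|B(M*)| = 210 * 210 = 44100.

44100


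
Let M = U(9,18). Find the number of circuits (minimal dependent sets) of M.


In U(9,18), circuits are the (10)-element subsets.
Any set of 10 elements is dependent, and removing any one element gives
an independent set of size 9, so it is a minimal dependent set.
Number of circuits = C(18,10) = 18! / (10! * 8!) = 43758.

43758


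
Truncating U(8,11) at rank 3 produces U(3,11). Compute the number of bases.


Truncating U(8,11) to rank 3 gives U(3,11).
Bases of U(3,11) are all 3-element subsets of 11 elements.
Number of bases = C(11,3) = 11! / (3! * 8!) = 165.

165


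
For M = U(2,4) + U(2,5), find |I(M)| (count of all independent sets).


For a direct sum, |I(M1+M2)| = |I(M1)| * |I(M2)|.
|I(U(2,4))| = sum C(4,k) for k=0..2 = 11.
|I(U(2,5))| = sum C(5,k) for k=0..2 = 16.
Total = 11 * 16 = 176.

176


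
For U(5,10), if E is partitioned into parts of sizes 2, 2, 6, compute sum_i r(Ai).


r(Ai) = min(|Ai|, 5) for each part.
Sum = min(2,5) + min(2,5) + min(6,5)
    = 2 + 2 + 5
    = 9.

9


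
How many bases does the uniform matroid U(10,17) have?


Bases of U(10,17) are all 10-element subsets of the 17-element ground set.
Number of bases = C(17,10).
(17 choose 10) = 19448.

19448


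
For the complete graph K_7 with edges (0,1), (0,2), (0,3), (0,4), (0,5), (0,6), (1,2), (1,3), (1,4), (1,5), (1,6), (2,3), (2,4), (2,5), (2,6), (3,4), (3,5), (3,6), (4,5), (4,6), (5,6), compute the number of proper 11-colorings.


P(K_7, k) = k(k-1)(k-2)...(k-6).
P(11) = (11) * (10) * (9) * (8) * (7) * (6) * (5) = 1663200.

1663200


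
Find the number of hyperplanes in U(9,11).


Hyperplanes of U(9,11) are flats of rank 8.
In a uniform matroid, these are exactly the (8)-element subsets.
Count = (11 choose 8) = 165.

165


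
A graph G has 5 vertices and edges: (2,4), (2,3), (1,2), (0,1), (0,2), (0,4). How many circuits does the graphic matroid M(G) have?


A circuit in a graphic matroid = edge set of a simple cycle.
G has 5 vertices and 6 edges.
Enumerating all minimal edge subsets forming cycles...
Total circuits found: 3.

3


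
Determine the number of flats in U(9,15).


Flats of U(9,15): every subset of size < 9 is a flat, plus E itself.
Count = C(15,0) + C(15,1) + C(15,2) + C(15,3) + C(15,4) + C(15,5) + C(15,6) + C(15,7) + C(15,8) + 1
     = 1 + 15 + 105 + 455 + 1365 + 3003 + 5005 + 6435 + 6435 + 1
     = 22820.

22820


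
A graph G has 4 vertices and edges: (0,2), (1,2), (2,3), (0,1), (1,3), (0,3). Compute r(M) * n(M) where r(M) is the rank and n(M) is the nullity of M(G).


r(M) = |V| - c = 4 - 1 = 3.
nullity = |E| - r(M) = 6 - 3 = 3.
Product = 3 * 3 = 9.

9


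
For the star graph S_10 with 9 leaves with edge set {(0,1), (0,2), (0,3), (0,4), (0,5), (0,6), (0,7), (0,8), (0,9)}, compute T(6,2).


A star on 10 vertices is a tree with 9 edges.
T(x,y) = x^(9) for any tree.
T(6,2) = 6^9 = 10077696.

10077696


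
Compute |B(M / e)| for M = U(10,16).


Contracting e from U(10,16) gives U(9,15).
Bases of U(9,15) = C(15,9) = 5005.

5005


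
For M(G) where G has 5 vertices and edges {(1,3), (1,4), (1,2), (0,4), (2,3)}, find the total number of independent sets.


An independent set in a graphic matroid is an acyclic edge subset.
G has 5 vertices and 5 edges.
Enumerate all 2^5 = 32 subsets, checking for acyclicity.
Total independent sets = 28.

28


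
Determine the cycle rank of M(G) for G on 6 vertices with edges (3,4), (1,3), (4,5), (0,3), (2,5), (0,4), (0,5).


Cycle rank (nullity) = |E| - r(M) = |E| - (|V| - c).
|E| = 7, |V| = 6, c = 1.
Nullity = 7 - (6 - 1) = 7 - 5 = 2.

2


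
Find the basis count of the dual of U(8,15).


The dual of U(r,n) is U(n-r, n) = U(7,15).
Bases of U(7,15) are all (7)-element subsets.
|B(M*)| = (15 choose 7) = 6435.

6435


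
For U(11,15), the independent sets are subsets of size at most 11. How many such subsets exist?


Independent sets of U(11,15) are all subsets of size <= 11.
Count = (15 choose 0) + (15 choose 1) + (15 choose 2) + (15 choose 3) + (15 choose 4) + (15 choose 5) + (15 choose 6) + (15 choose 7) + (15 choose 8) + (15 choose 9) + (15 choose 10) + (15 choose 11)
     = 1 + 15 + 105 + 455 + 1365 + 3003 + 5005 + 6435 + 6435 + 5005 + 3003 + 1365
     = 32192.

32192


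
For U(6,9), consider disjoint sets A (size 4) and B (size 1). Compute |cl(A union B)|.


|A union B| = 4 + 1 = 5 (disjoint).
In U(6,9), cl(S) = S if |S| < 6, else cl(S) = E.
Since 5 < 6, cl(A union B) = A union B.
|cl(A union B)| = 5.

5


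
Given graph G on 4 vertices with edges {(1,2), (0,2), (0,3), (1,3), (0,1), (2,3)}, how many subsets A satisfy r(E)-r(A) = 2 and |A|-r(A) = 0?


R(x,y) = sum over A in 2^E of x^(r(E)-r(A)) * y^(|A|-r(A)).
G has 4 vertices, 6 edges. r(E) = 3.
Enumerate all 2^6 = 64 subsets.
Count subsets with r(E)-r(A)=2 and |A|-r(A)=0: 6.

6


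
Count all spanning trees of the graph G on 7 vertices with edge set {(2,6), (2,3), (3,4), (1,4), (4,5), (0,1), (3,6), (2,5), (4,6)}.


By Kirchhoff's matrix tree theorem, the number of spanning trees equals
the determinant of any cofactor of the Laplacian matrix L.
G has 7 vertices and 9 edges.
Computing the (6 x 6) cofactor determinant gives 24.

24


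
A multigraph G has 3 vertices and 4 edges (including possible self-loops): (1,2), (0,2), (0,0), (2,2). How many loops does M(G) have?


In a graphic matroid, a loop is a self-loop edge (u,u) with rank 0.
Examining all 4 edges for self-loops...
Self-loops found: (0,0), (2,2)
Number of loops = 2.

2


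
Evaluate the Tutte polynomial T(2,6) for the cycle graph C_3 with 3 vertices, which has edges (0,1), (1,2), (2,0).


T(C_3; x,y) = x + x^2 + ... + x^(2) + y.
T(2,6) = 2^1 + 2^2 + 6
= 2 + 4 + 6
= 12.

12


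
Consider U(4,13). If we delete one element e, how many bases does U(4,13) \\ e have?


Deleting e from U(4,13) gives U(4,12) since n > r.
Bases of U(4,12) = C(12,4) = (12 * 11 * 10 * 9) / (1 * 2 * 3 * 4) = 495.

495


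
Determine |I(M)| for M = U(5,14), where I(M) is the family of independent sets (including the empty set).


Independent sets of U(5,14) are all subsets of size <= 5.
Count = (14 choose 0) + (14 choose 1) + (14 choose 2) + (14 choose 3) + (14 choose 4) + (14 choose 5)
     = 1 + 14 + 91 + 364 + 1001 + 2002
     = 3473.

3473


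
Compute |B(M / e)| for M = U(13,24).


Contracting e from U(13,24) gives U(12,23).
Bases of U(12,23) = C(23,12) = 1352078.

1352078


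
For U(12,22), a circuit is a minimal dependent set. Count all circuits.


In U(12,22), circuits are the (13)-element subsets.
Any set of 13 elements is dependent, and removing any one element gives
an independent set of size 12, so it is a minimal dependent set.
Number of circuits = (22 choose 13) = 497420.

497420


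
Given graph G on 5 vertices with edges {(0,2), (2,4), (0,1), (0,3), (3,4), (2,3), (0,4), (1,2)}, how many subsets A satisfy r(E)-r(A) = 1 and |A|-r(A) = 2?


R(x,y) = sum over A in 2^E of x^(r(E)-r(A)) * y^(|A|-r(A)).
G has 5 vertices, 8 edges. r(E) = 4.
Enumerate all 2^8 = 256 subsets.
Count subsets with r(E)-r(A)=1 and |A|-r(A)=2: 8.

8


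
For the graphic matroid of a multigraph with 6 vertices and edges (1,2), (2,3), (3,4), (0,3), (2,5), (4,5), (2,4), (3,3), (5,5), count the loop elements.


In a graphic matroid, a loop is a self-loop edge (u,u) with rank 0.
Examining all 9 edges for self-loops...
Self-loops found: (3,3), (5,5)
Number of loops = 2.

2


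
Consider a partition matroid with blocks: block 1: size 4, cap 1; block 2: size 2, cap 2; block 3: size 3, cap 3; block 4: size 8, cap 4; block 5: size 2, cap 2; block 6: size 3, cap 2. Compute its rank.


Rank of a partition matroid = sum of min(|Si|, ci) for each block.
= min(4,1) + min(2,2) + min(3,3) + min(8,4) + min(2,2) + min(3,2)
= 1 + 2 + 3 + 4 + 2 + 2
= 14.

14


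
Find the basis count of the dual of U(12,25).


The dual of U(r,n) is U(n-r, n) = U(13,25).
Bases of U(13,25) are all (13)-element subsets.
|B(M*)| = (25 choose 13) = 5200300.

5200300


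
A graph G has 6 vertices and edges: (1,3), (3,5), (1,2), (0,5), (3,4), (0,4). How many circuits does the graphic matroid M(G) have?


A circuit in a graphic matroid = edge set of a simple cycle.
G has 6 vertices and 6 edges.
Enumerating all minimal edge subsets forming cycles...
Total circuits found: 1.

1


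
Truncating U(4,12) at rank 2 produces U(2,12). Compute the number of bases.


Truncating U(4,12) to rank 2 gives U(2,12).
Bases of U(2,12) are all 2-element subsets of 12 elements.
Number of bases = C(12,2) = (12 * 11) / (1 * 2) = 66.

66


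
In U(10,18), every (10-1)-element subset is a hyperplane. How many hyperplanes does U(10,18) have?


Hyperplanes of U(10,18) are flats of rank 9.
In a uniform matroid, these are exactly the (9)-element subsets.
Count = (18 choose 9) = 48620.

48620


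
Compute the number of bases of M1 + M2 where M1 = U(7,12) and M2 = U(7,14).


Bases of a direct sum M1 + M2: |B| = |B(M1)| * |B(M2)|.
|B(U(7,12))| = C(12,7) = 792.
|B(U(7,14))| = C(14,7) = 3432.
Total bases = 792 * 3432 = 2718144.

2718144


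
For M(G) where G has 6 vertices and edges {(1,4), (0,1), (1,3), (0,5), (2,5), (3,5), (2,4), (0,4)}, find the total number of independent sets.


An independent set in a graphic matroid is an acyclic edge subset.
G has 6 vertices and 8 edges.
Enumerate all 2^8 = 256 subsets, checking for acyclicity.
Total independent sets = 190.

190


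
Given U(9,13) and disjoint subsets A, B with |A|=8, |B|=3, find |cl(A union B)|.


|A union B| = 8 + 3 = 11 (disjoint).
In U(9,13), cl(S) = S if |S| < 9, else cl(S) = E.
Since 11 >= 9, cl(A union B) = E.
|cl(A union B)| = 13.

13


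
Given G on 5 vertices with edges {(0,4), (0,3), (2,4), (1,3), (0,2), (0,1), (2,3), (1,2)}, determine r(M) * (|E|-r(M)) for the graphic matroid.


r(M) = |V| - c = 5 - 1 = 4.
nullity = |E| - r(M) = 8 - 4 = 4.
Product = 4 * 4 = 16.

16


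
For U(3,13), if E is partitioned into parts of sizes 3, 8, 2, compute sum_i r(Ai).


r(Ai) = min(|Ai|, 3) for each part.
Sum = min(3,3) + min(8,3) + min(2,3)
    = 3 + 3 + 2
    = 8.

8


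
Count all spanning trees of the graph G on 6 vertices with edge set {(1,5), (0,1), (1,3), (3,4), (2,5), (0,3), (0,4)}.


By Kirchhoff's matrix tree theorem, the number of spanning trees equals
the determinant of any cofactor of the Laplacian matrix L.
G has 6 vertices and 7 edges.
Computing the (5 x 5) cofactor determinant gives 8.

8


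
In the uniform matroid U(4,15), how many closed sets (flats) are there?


Flats of U(4,15): every subset of size < 4 is a flat, plus E itself.
Count = C(15,0) + C(15,1) + C(15,2) + C(15,3) + 1
     = 1 + 15 + 105 + 455 + 1
     = 577.

577


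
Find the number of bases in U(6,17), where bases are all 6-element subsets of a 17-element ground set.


Bases of U(6,17) are all 6-element subsets of the 17-element ground set.
Number of bases = C(17,6).
C(17,6) = 12376.

12376


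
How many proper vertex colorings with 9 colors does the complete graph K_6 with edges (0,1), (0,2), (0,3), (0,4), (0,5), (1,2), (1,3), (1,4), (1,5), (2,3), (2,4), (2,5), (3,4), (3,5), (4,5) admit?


P(K_6, k) = k(k-1)(k-2)...(k-5).
P(9) = (9) * (8) * (7) * (6) * (5) * (4) = 60480.

60480


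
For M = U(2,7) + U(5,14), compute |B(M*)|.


(M1+M2)* = M1* + M2*.
M1* = U(5,7), bases: C(7,5) = 21.
M2* = U(9,14), bases: C(14,9) = 2002.
|B(M*)| = 21 * 2002 = 42042.

42042


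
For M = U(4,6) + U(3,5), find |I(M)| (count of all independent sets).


For a direct sum, |I(M1+M2)| = |I(M1)| * |I(M2)|.
|I(U(4,6))| = sum C(6,k) for k=0..4 = 57.
|I(U(3,5))| = sum C(5,k) for k=0..3 = 26.
Total = 57 * 26 = 1482.

1482


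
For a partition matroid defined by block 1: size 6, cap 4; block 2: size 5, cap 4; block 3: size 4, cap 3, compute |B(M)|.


A basis picks exactly ci elements from block i.
Number of bases = product of C(|Si|, ci).
= C(6,4) * C(5,4) * C(4,3)
= 15 * 5 * 4
= 300.

300


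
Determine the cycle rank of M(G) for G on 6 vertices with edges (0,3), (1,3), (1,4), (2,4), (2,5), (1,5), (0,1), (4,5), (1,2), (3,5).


Cycle rank (nullity) = |E| - r(M) = |E| - (|V| - c).
|E| = 10, |V| = 6, c = 1.
Nullity = 10 - (6 - 1) = 10 - 5 = 5.

5


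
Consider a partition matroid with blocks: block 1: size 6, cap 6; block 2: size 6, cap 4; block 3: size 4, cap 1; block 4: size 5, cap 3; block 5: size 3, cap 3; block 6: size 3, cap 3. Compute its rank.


Rank of a partition matroid = sum of min(|Si|, ci) for each block.
= min(6,6) + min(6,4) + min(4,1) + min(5,3) + min(3,3) + min(3,3)
= 6 + 4 + 1 + 3 + 3 + 3
= 20.

20


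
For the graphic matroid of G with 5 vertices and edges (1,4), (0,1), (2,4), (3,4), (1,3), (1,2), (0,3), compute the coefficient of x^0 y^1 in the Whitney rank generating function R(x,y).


R(x,y) = sum over A in 2^E of x^(r(E)-r(A)) * y^(|A|-r(A)).
G has 5 vertices, 7 edges. r(E) = 4.
Enumerate all 2^7 = 128 subsets.
Count subsets with r(E)-r(A)=0 and |A|-r(A)=1: 19.

19


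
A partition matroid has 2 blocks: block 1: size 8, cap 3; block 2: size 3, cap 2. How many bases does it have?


A basis picks exactly ci elements from block i.
Number of bases = product of C(|Si|, ci).
= C(8,3) * C(3,2)
= 56 * 3
= 168.

168


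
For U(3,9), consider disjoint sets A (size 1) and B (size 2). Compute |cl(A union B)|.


|A union B| = 1 + 2 = 3 (disjoint).
In U(3,9), cl(S) = S if |S| < 3, else cl(S) = E.
Since 3 >= 3, cl(A union B) = E.
|cl(A union B)| = 9.

9


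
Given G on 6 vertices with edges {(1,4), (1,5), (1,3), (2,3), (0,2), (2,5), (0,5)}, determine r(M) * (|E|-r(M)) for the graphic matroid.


r(M) = |V| - c = 6 - 1 = 5.
nullity = |E| - r(M) = 7 - 5 = 2.
Product = 5 * 2 = 10.

10


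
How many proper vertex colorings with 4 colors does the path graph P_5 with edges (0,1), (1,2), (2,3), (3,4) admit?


P(P_5, k) = k * (k-1)^(4).
P(4) = 4 * 3^4 = 4 * 81 = 324.

324


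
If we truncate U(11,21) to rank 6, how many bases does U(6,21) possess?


Truncating U(11,21) to rank 6 gives U(6,21).
Bases of U(6,21) are all 6-element subsets of 21 elements.
Number of bases = (21 choose 6) = 54264.

54264


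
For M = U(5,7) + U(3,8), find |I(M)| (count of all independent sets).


For a direct sum, |I(M1+M2)| = |I(M1)| * |I(M2)|.
|I(U(5,7))| = sum C(7,k) for k=0..5 = 120.
|I(U(3,8))| = sum C(8,k) for k=0..3 = 93.
Total = 120 * 93 = 11160.

11160


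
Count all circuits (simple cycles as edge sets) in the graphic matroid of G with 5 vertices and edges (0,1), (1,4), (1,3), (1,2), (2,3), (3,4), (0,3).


A circuit in a graphic matroid = edge set of a simple cycle.
G has 5 vertices and 7 edges.
Enumerating all minimal edge subsets forming cycles...
Total circuits found: 6.

6


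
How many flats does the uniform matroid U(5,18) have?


Flats of U(5,18): every subset of size < 5 is a flat, plus E itself.
Count = (18 choose 0) + (18 choose 1) + (18 choose 2) + (18 choose 3) + (18 choose 4) + 1
     = 1 + 18 + 153 + 816 + 3060 + 1
     = 4049.

4049


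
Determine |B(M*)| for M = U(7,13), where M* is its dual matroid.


The dual of U(r,n) is U(n-r, n) = U(6,13).
Bases of U(6,13) are all (6)-element subsets.
|B(M*)| = C(13,6) = 1716.

1716
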